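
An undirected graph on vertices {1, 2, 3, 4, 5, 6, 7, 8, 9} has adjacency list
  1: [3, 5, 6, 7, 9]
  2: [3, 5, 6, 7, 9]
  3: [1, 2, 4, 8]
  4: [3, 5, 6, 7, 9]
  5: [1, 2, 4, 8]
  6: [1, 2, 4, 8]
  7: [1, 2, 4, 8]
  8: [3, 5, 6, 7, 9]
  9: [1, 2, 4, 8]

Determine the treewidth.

4

A width-4 tree decomposition is:
Bags: B1 = {1, 2, 4, 5, 8}  B2 = {1, 2, 4, 8, 9}  B3 = {1, 2, 4, 7, 8}  B4 = {1, 2, 3, 4, 8}  B5 = {1, 2, 4, 6, 8}
Tree: B1–B2, B2–B3, B3–B4, B4–B5
Each bag holds 5 vertices, so the decomposition has width 4, which upper-bounds the treewidth. For the lower bound: the 5 vertex sets {5,8}, {2,9}, {1,7}, {4}, {3} are disjoint, each induces a connected subgraph, and every pair is joined by at least one edge of G. Contracting each set to a single vertex therefore yields K_{5} as a minor, and since treewidth is minor-monotone, tw(G) ≥ tw(K_{5}) = 4. Combining the bounds, tw(G) = 4.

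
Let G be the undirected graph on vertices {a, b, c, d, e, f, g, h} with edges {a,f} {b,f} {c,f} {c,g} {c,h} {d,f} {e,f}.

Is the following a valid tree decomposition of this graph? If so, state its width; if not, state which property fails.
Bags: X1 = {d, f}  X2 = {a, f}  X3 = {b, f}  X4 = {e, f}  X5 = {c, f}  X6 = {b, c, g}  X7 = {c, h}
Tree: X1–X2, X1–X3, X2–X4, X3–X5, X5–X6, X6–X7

No — bags containing vertex b are not connected in the tree.

A tree decomposition must satisfy three properties: every vertex lies in some bag; for every edge, both endpoints lie together in some bag; and for every vertex, the bags containing it form a connected subtree. Here bags containing vertex b are not connected in the tree, so the decomposition is invalid.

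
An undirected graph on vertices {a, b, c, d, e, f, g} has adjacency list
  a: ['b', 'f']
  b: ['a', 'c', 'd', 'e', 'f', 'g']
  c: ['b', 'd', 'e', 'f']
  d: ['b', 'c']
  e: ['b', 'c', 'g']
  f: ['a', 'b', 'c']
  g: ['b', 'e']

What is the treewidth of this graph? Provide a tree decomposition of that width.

The largest bag has 3 vertices, giving width 2; this decomposition certifies tw(G) ≤ 2. Conversely, {b, e, g} is a clique of size 3, and the vertices of any clique must share a bag in every tree decomposition; so some bag has ≥ 3 vertices and tw(G) ≥ 2. Hence tw(G) = 2 exactly.

Treewidth 2.
Bags: B1 = {b, c, e}  B2 = {b, e, g}  B3 = {b, c, f}  B4 = {a, b, f}  B5 = {b, c, d}
Tree: B1–B2, B1–B3, B3–B4, B3–B5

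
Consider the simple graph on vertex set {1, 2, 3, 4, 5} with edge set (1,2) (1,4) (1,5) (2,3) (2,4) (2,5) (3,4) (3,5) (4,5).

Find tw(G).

A width-3 tree decomposition is:
Bags: B1 = {1, 2, 4, 5}  B2 = {2, 3, 4, 5}
Tree: B1–B2
Each bag holds 4 vertices, so the decomposition has width 3, which upper-bounds the treewidth. Conversely, {1, 2, 4, 5} is a clique of size 4, and the vertices of any clique must share a bag in every tree decomposition; so some bag has ≥ 4 vertices and tw(G) ≥ 3. Therefore the treewidth is 3.

3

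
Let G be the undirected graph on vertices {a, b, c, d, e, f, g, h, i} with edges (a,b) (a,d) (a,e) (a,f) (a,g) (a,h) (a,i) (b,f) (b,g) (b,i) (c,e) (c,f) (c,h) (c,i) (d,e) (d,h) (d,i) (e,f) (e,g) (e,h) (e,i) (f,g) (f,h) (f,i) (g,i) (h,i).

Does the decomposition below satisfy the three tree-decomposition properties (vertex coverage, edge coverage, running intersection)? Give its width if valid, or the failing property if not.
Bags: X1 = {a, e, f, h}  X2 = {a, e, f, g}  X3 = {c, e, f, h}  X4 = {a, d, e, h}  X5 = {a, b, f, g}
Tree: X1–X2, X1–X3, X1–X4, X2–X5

A tree decomposition must satisfy three properties: every vertex lies in some bag; for every edge, both endpoints lie together in some bag; and for every vertex, the bags containing it form a connected subtree. Here vertex i appears in no bag, so the decomposition is invalid.

No — vertex i appears in no bag.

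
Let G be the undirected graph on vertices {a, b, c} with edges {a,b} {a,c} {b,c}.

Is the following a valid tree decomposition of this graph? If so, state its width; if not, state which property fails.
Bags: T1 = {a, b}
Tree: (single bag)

A tree decomposition must satisfy three properties: every vertex lies in some bag; for every edge, both endpoints lie together in some bag; and for every vertex, the bags containing it form a connected subtree. Here vertex c appears in no bag, so the decomposition is invalid.

No — vertex c appears in no bag.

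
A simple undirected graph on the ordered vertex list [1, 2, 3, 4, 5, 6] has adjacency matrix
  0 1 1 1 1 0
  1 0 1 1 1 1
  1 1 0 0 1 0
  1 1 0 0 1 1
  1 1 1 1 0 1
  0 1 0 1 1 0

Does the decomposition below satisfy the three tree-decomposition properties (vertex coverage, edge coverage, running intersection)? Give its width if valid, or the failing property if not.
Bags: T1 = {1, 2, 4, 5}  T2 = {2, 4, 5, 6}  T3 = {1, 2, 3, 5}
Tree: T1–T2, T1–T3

Checking the three conditions: (i) the bags cover all of {1, 2, 3, 4, 5, 6}; (ii) for each edge, some bag contains both endpoints; (iii) the bags containing any fixed vertex form a subtree. All hold, so the decomposition is valid with width 4 − 1 = 3.

Yes; width 3.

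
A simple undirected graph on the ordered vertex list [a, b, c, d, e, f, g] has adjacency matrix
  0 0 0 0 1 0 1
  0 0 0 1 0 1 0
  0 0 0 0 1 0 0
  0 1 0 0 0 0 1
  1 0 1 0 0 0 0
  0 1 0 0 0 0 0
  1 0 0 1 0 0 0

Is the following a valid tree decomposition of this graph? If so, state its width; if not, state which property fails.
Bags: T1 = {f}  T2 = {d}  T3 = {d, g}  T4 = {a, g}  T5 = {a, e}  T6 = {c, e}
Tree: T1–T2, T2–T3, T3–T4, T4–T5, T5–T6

A tree decomposition must satisfy three properties: every vertex lies in some bag; for every edge, both endpoints lie together in some bag; and for every vertex, the bags containing it form a connected subtree. Here vertex b appears in no bag, so the decomposition is invalid.

No — vertex b appears in no bag.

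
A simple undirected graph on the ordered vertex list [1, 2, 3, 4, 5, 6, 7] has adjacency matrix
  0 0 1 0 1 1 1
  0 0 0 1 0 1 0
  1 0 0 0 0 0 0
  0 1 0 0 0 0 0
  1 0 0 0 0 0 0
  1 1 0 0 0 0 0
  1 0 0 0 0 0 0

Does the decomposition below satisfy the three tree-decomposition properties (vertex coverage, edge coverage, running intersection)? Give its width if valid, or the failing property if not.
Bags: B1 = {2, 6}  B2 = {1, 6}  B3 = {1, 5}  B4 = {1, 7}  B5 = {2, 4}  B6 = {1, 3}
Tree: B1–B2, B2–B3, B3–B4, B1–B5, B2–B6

Yes; width 1.

Every vertex of G appears in some bag (union = {1, 2, 3, 4, 5, 6, 7}); every edge is covered by a bag; and for each vertex v the set of bags containing v is connected in the bag tree. The decomposition is therefore valid. The largest bag has 2 vertices, so the width is 1.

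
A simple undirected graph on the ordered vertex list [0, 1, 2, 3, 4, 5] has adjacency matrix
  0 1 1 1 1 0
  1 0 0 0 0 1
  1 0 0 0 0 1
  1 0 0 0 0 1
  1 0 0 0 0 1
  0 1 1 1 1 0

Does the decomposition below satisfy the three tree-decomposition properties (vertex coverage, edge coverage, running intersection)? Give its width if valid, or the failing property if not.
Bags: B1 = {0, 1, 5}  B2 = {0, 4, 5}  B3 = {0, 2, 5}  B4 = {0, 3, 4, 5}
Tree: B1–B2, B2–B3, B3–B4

No — bags containing vertex 4 are not connected in the tree.

A tree decomposition must satisfy three properties: every vertex lies in some bag; for every edge, both endpoints lie together in some bag; and for every vertex, the bags containing it form a connected subtree. Here bags containing vertex 4 are not connected in the tree, so the decomposition is invalid.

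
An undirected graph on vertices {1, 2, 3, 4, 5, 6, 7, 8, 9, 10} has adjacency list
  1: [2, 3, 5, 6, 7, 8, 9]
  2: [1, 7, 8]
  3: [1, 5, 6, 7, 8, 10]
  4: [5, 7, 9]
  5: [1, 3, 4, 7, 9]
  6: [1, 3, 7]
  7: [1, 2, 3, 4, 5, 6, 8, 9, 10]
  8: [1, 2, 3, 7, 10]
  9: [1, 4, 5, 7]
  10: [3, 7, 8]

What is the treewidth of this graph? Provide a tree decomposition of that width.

Each bag holds 4 vertices, so the decomposition has width 3, which upper-bounds the treewidth. Conversely, {1, 5, 7, 9} is a clique of size 4, and the vertices of any clique must share a bag in every tree decomposition; so some bag has ≥ 4 vertices and tw(G) ≥ 3. The upper and lower bounds meet at 3, so that is the treewidth.

Treewidth 3.
One such decomposition:
Bags: B1 = {1, 5, 7, 9}  B2 = {1, 3, 5, 7}  B3 = {1, 3, 6, 7}  B4 = {4, 5, 7, 9}  B5 = {1, 3, 7, 8}  B6 = {3, 7, 8, 10}  B7 = {1, 2, 7, 8}
Tree: B1–B2, B2–B3, B1–B4, B3–B5, B5–B6, B5–B7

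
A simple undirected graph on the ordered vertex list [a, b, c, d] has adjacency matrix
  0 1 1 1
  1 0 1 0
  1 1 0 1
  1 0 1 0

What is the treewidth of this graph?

2

A width-2 tree decomposition is:
Bags: B1 = {a, c, d}  B2 = {a, b, c}
Tree: B1–B2
Every bag has size at most 3, so the width is 3 − 1 = 2 and tw(G) ≤ 2. Conversely, {a, c, d} is a clique of size 3, and the vertices of any clique must share a bag in every tree decomposition; so some bag has ≥ 3 vertices and tw(G) ≥ 2. Combining the bounds, tw(G) = 2.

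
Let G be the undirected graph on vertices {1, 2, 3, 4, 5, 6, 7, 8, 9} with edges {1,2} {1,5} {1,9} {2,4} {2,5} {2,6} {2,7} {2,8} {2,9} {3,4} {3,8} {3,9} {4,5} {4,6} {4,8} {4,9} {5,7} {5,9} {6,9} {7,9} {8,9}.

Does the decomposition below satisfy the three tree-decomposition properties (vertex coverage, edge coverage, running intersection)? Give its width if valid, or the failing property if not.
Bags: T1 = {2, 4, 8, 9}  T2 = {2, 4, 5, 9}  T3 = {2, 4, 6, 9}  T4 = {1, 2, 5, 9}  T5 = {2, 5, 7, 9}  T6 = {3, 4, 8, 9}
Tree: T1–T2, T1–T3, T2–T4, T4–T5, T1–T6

Yes; width 3.

Checking the three conditions: (i) the bags cover all of {1, 2, 3, 4, 5, 6, 7, 8, 9}; (ii) for each edge, some bag contains both endpoints; (iii) the bags containing any fixed vertex form a subtree. All hold, so the decomposition is valid with width 4 − 1 = 3.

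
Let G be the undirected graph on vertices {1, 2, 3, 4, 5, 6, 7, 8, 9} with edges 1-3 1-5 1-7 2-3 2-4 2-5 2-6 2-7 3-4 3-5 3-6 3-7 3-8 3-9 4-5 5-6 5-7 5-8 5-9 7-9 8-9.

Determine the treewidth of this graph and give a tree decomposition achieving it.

Every bag has size at most 4, so the width is 4 − 1 = 3 and tw(G) ≤ 3. On the other hand G contains the 4-clique {3, 5, 8, 9}. A clique must lie in a single bag of any decomposition, so no decomposition can have width below 3. Combining the bounds, tw(G) = 3.

Treewidth 3.
Bags: B1 = {3, 5, 7, 9}  B2 = {2, 3, 5, 7}  B3 = {3, 5, 8, 9}  B4 = {2, 3, 5, 6}  B5 = {1, 3, 5, 7}  B6 = {2, 3, 4, 5}
Tree: B1–B2, B1–B3, B2–B4, B2–B5, B4–B6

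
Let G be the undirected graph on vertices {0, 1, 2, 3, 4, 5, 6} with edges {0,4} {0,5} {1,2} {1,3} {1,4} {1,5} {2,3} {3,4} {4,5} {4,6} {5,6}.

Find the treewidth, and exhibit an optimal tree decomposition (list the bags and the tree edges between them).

The largest bag has 3 vertices, giving width 2; this decomposition certifies tw(G) ≤ 2. On the other hand G contains the 3-clique {1, 2, 3}. A clique must lie in a single bag of any decomposition, so no decomposition can have width below 2. Combining the bounds, tw(G) = 2.

Treewidth 2.
One such decomposition:
Bags: B1 = {1, 4, 5}  B2 = {1, 3, 4}  B3 = {4, 5, 6}  B4 = {1, 2, 3}  B5 = {0, 4, 5}
Tree: B1–B2, B1–B3, B2–B4, B1–B5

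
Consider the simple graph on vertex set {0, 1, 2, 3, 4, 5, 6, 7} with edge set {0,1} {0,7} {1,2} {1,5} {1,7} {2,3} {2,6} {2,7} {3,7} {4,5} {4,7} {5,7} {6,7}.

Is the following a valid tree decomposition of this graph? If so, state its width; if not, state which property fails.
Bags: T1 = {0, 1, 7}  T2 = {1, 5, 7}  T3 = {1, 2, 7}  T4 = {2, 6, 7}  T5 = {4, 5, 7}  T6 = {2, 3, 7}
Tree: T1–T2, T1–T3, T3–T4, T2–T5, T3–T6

Yes; width 2.

Every vertex of G appears in some bag (union = {0, 1, 2, 3, 4, 5, 6, 7}); every edge is covered by a bag; and for each vertex v the set of bags containing v is connected in the bag tree. The decomposition is therefore valid. The largest bag has 3 vertices, so the width is 2.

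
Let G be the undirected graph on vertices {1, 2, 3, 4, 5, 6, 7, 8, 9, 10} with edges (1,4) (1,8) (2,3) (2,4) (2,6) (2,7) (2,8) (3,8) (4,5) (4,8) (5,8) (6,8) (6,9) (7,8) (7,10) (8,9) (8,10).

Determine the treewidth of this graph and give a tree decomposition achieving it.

Treewidth 2.
One such decomposition:
Bags: B1 = {2, 6, 8}  B2 = {2, 4, 8}  B3 = {2, 7, 8}  B4 = {2, 3, 8}  B5 = {7, 8, 10}  B6 = {4, 5, 8}  B7 = {1, 4, 8}  B8 = {6, 8, 9}
Tree: B1–B2, B2–B3, B1–B4, B3–B5, B2–B6, B2–B7, B1–B8

Every bag has size at most 3, so the width is 3 − 1 = 2 and tw(G) ≤ 2. On the other hand G contains the 3-clique {1, 4, 8}. A clique must lie in a single bag of any decomposition, so no decomposition can have width below 2. Hence tw(G) = 2 exactly.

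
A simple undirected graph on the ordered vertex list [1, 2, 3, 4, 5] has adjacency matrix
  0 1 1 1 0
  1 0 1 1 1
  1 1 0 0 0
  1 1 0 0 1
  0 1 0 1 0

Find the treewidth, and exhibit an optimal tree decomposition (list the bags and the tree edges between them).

Each bag holds 3 vertices, so the decomposition has width 2, which upper-bounds the treewidth. On the other hand G contains the 3-clique {1, 2, 3}. A clique must lie in a single bag of any decomposition, so no decomposition can have width below 2. Therefore the treewidth is 2.

Treewidth 2.
One optimal decomposition is:
Bags: B1 = {1, 2, 4}  B2 = {2, 4, 5}  B3 = {1, 2, 3}
Tree: B1–B2, B1–B3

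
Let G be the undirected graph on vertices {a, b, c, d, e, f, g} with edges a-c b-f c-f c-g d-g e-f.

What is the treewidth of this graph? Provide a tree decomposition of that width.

Treewidth 1.
One such decomposition:
Bags: B1 = {c, f}  B2 = {b, f}  B3 = {e, f}  B4 = {c, g}  B5 = {d, g}  B6 = {a, c}
Tree: B1–B2, B1–B3, B1–B4, B4–B5, B1–B6

The largest bag has 2 vertices, giving width 1; this decomposition certifies tw(G) ≤ 1. Since G has at least one edge (e.g. c–f), it is not an edgeless graph, so tw(G) ≥ 1. Combining the bounds, tw(G) = 1.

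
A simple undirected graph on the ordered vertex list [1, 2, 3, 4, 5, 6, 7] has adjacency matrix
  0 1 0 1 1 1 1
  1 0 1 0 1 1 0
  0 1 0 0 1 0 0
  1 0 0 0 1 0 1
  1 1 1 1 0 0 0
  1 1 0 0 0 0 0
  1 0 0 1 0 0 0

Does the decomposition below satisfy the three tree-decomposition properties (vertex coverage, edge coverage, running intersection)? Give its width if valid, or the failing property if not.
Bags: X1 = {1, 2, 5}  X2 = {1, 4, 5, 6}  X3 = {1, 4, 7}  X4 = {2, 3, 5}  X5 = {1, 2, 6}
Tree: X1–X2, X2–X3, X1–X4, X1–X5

A tree decomposition must satisfy three properties: every vertex lies in some bag; for every edge, both endpoints lie together in some bag; and for every vertex, the bags containing it form a connected subtree. Here bags containing vertex 6 are not connected in the tree, so the decomposition is invalid.

No — bags containing vertex 6 are not connected in the tree.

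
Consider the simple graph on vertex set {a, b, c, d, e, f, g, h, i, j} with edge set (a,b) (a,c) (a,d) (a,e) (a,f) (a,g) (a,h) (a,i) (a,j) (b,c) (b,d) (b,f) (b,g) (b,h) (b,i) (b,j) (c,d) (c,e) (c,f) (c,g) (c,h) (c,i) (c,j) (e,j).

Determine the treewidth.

A width-3 tree decomposition is:
Bags: B1 = {a, b, c, h}  B2 = {a, b, c, g}  B3 = {a, b, c, i}  B4 = {a, b, c, j}  B5 = {a, b, c, f}  B6 = {a, b, c, d}  B7 = {a, c, e, j}
Tree: B1–B2, B1–B3, B3–B4, B3–B5, B2–B6, B4–B7
Each bag holds 4 vertices, so the decomposition has width 3, which upper-bounds the treewidth. Conversely, {a, c, e, j} is a clique of size 4, and the vertices of any clique must share a bag in every tree decomposition; so some bag has ≥ 4 vertices and tw(G) ≥ 3. Combining the bounds, tw(G) = 3.

3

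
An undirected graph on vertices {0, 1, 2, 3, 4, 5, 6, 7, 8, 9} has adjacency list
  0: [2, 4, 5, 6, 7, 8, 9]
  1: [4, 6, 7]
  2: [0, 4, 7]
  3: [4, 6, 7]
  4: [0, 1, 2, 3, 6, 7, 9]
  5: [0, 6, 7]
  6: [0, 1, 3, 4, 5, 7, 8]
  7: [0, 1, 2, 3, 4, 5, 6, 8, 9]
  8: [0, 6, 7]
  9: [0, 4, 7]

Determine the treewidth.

3

A width-3 tree decomposition is:
Bags: B1 = {0, 6, 7, 8}  B2 = {0, 4, 6, 7}  B3 = {3, 4, 6, 7}  B4 = {0, 2, 4, 7}  B5 = {0, 5, 6, 7}  B6 = {0, 4, 7, 9}  B7 = {1, 4, 6, 7}
Tree: B1–B2, B2–B3, B2–B4, B1–B5, B2–B6, B2–B7
The largest bag has 4 vertices, giving width 3; this decomposition certifies tw(G) ≤ 3. For the lower bound, the 4 vertices {0, 6, 7, 8} are pairwise adjacent, and any tree decomposition puts a clique entirely inside one bag — forcing width ≥ 3. Therefore the treewidth is 3.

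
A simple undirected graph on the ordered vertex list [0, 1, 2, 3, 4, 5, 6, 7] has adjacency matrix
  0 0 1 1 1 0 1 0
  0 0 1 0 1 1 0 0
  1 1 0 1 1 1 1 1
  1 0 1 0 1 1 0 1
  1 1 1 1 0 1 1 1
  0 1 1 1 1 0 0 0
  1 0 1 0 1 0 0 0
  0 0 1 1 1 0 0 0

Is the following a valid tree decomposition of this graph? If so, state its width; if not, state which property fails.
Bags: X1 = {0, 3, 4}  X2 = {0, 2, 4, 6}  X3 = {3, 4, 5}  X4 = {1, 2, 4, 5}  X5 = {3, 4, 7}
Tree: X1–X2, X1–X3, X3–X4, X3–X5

A tree decomposition must satisfy three properties: every vertex lies in some bag; for every edge, both endpoints lie together in some bag; and for every vertex, the bags containing it form a connected subtree. Here edge (2,3) lies in no bag, so the decomposition is invalid.

No — edge (2,3) lies in no bag.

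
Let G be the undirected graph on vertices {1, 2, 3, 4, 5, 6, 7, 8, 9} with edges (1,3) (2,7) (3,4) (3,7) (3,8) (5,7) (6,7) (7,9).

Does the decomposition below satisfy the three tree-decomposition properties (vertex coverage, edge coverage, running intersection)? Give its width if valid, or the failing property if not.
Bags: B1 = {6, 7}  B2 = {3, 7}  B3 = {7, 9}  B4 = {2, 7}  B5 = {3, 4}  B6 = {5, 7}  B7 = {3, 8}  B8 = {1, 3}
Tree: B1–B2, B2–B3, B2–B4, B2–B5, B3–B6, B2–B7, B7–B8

Yes; width 1.

Checking the three conditions: (i) the bags cover all of {1, 2, 3, 4, 5, 6, 7, 8, 9}; (ii) for each edge, some bag contains both endpoints; (iii) the bags containing any fixed vertex form a subtree. All hold, so the decomposition is valid with width 2 − 1 = 1.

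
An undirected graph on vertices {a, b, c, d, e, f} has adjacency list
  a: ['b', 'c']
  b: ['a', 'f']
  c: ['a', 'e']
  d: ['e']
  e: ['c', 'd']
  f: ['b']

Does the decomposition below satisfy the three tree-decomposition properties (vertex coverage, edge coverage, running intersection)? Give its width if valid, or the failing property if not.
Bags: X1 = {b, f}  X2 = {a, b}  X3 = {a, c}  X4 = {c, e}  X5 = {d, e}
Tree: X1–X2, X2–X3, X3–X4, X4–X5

Every vertex of G appears in some bag (union = {a, b, c, d, e, f}); every edge is covered by a bag; and for each vertex v the set of bags containing v is connected in the bag tree. The decomposition is therefore valid. The largest bag has 2 vertices, so the width is 1.

Yes; width 1.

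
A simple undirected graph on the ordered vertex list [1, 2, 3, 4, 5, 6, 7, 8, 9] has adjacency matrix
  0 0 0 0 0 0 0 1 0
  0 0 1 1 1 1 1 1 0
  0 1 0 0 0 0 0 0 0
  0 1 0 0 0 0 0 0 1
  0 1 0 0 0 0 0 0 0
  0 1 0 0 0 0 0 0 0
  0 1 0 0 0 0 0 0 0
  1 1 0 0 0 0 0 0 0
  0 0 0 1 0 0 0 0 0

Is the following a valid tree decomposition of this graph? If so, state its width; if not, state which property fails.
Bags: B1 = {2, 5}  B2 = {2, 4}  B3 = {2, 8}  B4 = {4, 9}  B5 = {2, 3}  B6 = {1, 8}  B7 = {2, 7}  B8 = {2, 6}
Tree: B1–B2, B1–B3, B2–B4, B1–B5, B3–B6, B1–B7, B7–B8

Yes; width 1.

Every vertex of G appears in some bag (union = {1, 2, 3, 4, 5, 6, 7, 8, 9}); every edge is covered by a bag; and for each vertex v the set of bags containing v is connected in the bag tree. The decomposition is therefore valid. The largest bag has 2 vertices, so the width is 1.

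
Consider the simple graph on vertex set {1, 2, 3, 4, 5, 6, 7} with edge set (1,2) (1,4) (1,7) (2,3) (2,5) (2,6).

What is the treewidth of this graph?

1

A width-1 tree decomposition is:
Bags: B1 = {1, 2}  B2 = {1, 4}  B3 = {1, 7}  B4 = {2, 5}  B5 = {2, 6}  B6 = {2, 3}
Tree: B1–B2, B1–B3, B1–B4, B4–B5, B5–B6
Each bag holds 2 vertices, so the decomposition has width 1, which upper-bounds the treewidth. Since G has at least one edge (e.g. 1–2), it is not an edgeless graph, so tw(G) ≥ 1. The upper and lower bounds meet at 1, so that is the treewidth.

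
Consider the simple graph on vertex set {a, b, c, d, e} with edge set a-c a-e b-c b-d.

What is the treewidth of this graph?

1

A width-1 tree decomposition is:
Bags: B1 = {a, c}  B2 = {b, c}  B3 = {a, e}  B4 = {b, d}
Tree: B1–B2, B1–B3, B2–B4
Each bag holds 2 vertices, so the decomposition has width 1, which upper-bounds the treewidth. Any graph with an edge has treewidth ≥ 1, and G has the edge c–a. Therefore the treewidth is 1.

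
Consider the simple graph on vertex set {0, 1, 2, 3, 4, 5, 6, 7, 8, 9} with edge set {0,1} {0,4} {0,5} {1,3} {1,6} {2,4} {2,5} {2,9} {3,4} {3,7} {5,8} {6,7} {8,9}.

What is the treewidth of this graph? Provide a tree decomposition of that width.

Treewidth 2.
One optimal decomposition is:
Bags: B1 = {5, 8, 9}  B2 = {2, 5, 9}  B3 = {0, 2, 5}  B4 = {0, 2, 4}  B5 = {0, 1, 4}  B6 = {1, 3, 4}  B7 = {1, 3, 6}  B8 = {3, 6, 7}
Tree: B1–B2, B2–B3, B3–B4, B4–B5, B5–B6, B6–B7, B7–B8

The largest bag has 3 vertices, giving width 2; this decomposition certifies tw(G) ≤ 2. The edges 8–9–2–5–8 form a cycle, so G is not a tree and its treewidth is at least 2. The upper and lower bounds meet at 2, so that is the treewidth.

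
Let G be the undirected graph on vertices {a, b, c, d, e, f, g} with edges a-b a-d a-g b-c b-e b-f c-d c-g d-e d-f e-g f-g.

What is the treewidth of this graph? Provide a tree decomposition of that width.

Treewidth 3.
One optimal decomposition is:
Bags: B1 = {a, b, d, g}  B2 = {b, d, e, g}  B3 = {b, c, d, g}  B4 = {b, d, f, g}
Tree: B1–B2, B2–B3, B3–B4

The largest bag has 4 vertices, giving width 3; this decomposition certifies tw(G) ≤ 3. For the lower bound: the 4 vertex sets {a,b}, {e,g}, {d}, {c} are disjoint, each induces a connected subgraph, and every pair is joined by at least one edge of G. Contracting each set to a single vertex therefore yields K_{4} as a minor, and since treewidth is minor-monotone, tw(G) ≥ tw(K_{4}) = 3. Combining the bounds, tw(G) = 3.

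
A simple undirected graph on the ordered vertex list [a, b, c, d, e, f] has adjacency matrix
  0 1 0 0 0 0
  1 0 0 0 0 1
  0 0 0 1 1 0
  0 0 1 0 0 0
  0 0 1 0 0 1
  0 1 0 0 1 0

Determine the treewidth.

A width-1 tree decomposition is:
Bags: B1 = {c, e}  B2 = {e, f}  B3 = {c, d}  B4 = {b, f}  B5 = {a, b}
Tree: B1–B2, B1–B3, B2–B4, B4–B5
Every bag has size at most 2, so the width is 2 − 1 = 1 and tw(G) ≤ 1. Any graph with an edge has treewidth ≥ 1, and G has the edge c–e. Hence tw(G) = 1 exactly.

1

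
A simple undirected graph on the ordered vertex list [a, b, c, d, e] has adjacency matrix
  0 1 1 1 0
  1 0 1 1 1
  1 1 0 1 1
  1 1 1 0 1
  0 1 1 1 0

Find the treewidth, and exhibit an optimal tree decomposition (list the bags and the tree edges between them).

Treewidth 3.
One optimal decomposition is:
Bags: B1 = {a, b, c, d}  B2 = {b, c, d, e}
Tree: B1–B2

Every bag has size at most 4, so the width is 4 − 1 = 3 and tw(G) ≤ 3. On the other hand G contains the 4-clique {b, c, d, e}. A clique must lie in a single bag of any decomposition, so no decomposition can have width below 3. Therefore the treewidth is 3.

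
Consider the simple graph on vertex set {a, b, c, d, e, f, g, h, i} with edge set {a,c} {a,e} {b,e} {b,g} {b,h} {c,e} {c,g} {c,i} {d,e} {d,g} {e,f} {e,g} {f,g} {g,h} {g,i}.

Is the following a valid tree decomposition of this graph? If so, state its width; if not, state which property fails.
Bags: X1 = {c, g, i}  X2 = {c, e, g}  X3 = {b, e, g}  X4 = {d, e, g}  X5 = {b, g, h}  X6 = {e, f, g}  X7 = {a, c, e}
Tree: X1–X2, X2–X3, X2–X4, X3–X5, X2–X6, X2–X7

Yes; width 2.

Checking the three conditions: (i) the bags cover all of {a, b, c, d, e, f, g, h, i}; (ii) for each edge, some bag contains both endpoints; (iii) the bags containing any fixed vertex form a subtree. All hold, so the decomposition is valid with width 3 − 1 = 2.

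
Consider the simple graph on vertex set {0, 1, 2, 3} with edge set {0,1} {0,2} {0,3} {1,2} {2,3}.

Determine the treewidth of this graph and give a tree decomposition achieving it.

Each bag holds 3 vertices, so the decomposition has width 2, which upper-bounds the treewidth. On the other hand G contains the 3-clique {0, 1, 2}. A clique must lie in a single bag of any decomposition, so no decomposition can have width below 2. Therefore the treewidth is 2.

Treewidth 2.
Bags: B1 = {0, 1, 2}  B2 = {0, 2, 3}
Tree: B1–B2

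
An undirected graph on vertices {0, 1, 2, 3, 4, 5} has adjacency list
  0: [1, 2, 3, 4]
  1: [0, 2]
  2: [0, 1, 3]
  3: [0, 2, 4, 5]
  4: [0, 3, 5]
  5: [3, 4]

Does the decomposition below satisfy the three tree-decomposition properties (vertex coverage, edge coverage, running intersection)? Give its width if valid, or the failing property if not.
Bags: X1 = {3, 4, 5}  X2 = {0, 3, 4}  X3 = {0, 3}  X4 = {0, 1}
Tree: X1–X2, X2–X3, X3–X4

No — vertex 2 appears in no bag.

A tree decomposition must satisfy three properties: every vertex lies in some bag; for every edge, both endpoints lie together in some bag; and for every vertex, the bags containing it form a connected subtree. Here vertex 2 appears in no bag, so the decomposition is invalid.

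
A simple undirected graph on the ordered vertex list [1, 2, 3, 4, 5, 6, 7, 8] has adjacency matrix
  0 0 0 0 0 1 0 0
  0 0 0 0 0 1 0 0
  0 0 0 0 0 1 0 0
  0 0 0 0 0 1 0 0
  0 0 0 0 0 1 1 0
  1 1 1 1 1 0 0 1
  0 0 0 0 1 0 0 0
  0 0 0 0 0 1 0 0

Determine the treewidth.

1

A width-1 tree decomposition is:
Bags: B1 = {5, 6}  B2 = {1, 6}  B3 = {4, 6}  B4 = {2, 6}  B5 = {3, 6}  B6 = {6, 8}  B7 = {5, 7}
Tree: B1–B2, B1–B3, B2–B4, B3–B5, B2–B6, B1–B7
Every bag has size at most 2, so the width is 2 − 1 = 1 and tw(G) ≤ 1. Since G has at least one edge (e.g. 5–6), it is not an edgeless graph, so tw(G) ≥ 1. The upper and lower bounds meet at 1, so that is the treewidth.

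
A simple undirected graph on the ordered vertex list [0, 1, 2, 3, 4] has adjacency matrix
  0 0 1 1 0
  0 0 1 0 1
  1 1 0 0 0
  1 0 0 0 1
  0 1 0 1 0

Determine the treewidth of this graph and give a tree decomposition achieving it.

Each bag holds 3 vertices, so the decomposition has width 2, which upper-bounds the treewidth. For the lower bound, G contains the cycle 4–3–0–2–1–4, so G is not a forest; only forests have treewidth ≤ 1, hence tw(G) ≥ 2. Hence tw(G) = 2 exactly.

Treewidth 2.
One such decomposition:
Bags: B1 = {0, 3, 4}  B2 = {0, 2, 4}  B3 = {1, 2, 4}
Tree: B1–B2, B2–B3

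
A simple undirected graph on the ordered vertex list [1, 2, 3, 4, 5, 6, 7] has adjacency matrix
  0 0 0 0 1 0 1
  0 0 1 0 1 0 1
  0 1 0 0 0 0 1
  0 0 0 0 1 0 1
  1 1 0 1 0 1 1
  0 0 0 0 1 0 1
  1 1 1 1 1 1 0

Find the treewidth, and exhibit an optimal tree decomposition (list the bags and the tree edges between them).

The largest bag has 3 vertices, giving width 2; this decomposition certifies tw(G) ≤ 2. For the lower bound, the 3 vertices {2, 3, 7} are pairwise adjacent, and any tree decomposition puts a clique entirely inside one bag — forcing width ≥ 2. Therefore the treewidth is 2.

Treewidth 2.
One such decomposition:
Bags: B1 = {1, 5, 7}  B2 = {2, 5, 7}  B3 = {5, 6, 7}  B4 = {4, 5, 7}  B5 = {2, 3, 7}
Tree: B1–B2, B2–B3, B3–B4, B2–B5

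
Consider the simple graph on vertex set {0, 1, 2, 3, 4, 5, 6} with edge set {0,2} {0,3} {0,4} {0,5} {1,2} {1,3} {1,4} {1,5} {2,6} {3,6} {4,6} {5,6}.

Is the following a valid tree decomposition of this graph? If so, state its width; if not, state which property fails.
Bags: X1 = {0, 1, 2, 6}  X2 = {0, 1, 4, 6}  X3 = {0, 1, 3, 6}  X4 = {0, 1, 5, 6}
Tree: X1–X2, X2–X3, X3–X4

Vertex coverage: the bags together contain {0, 1, 2, 3, 4, 5, 6}, the full vertex set. Edge coverage: each edge of G has both endpoints in at least one bag. Running intersection: for every vertex, the bags containing it form a connected subtree. All three properties hold, so this is a valid tree decomposition of width max|bag| − 1 = 3, and hence tw(G) ≤ 3.

Yes; width 3.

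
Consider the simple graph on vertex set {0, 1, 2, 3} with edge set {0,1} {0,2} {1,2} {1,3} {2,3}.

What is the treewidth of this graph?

A width-2 tree decomposition is:
Bags: B1 = {0, 1, 2}  B2 = {1, 2, 3}
Tree: B1–B2
Each bag holds 3 vertices, so the decomposition has width 2, which upper-bounds the treewidth. For the lower bound, the 3 vertices {0, 1, 2} are pairwise adjacent, and any tree decomposition puts a clique entirely inside one bag — forcing width ≥ 2. Therefore the treewidth is 2.

2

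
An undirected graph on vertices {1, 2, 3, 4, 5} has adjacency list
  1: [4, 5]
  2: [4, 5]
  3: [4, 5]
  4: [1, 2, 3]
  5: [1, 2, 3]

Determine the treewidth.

2

A width-2 tree decomposition is:
Bags: B1 = {3, 4, 5}  B2 = {2, 4, 5}  B3 = {1, 4, 5}
Tree: B1–B2, B2–B3
Every bag has size at most 3, so the width is 3 − 1 = 2 and tw(G) ≤ 2. The edges 3–4–2–5–3 form a cycle, so G is not a tree and its treewidth is at least 2. Therefore the treewidth is 2.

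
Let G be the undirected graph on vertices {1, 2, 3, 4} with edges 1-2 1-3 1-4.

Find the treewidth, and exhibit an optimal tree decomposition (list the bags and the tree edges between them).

The largest bag has 2 vertices, giving width 1; this decomposition certifies tw(G) ≤ 1. Since G has at least one edge (e.g. 1–2), it is not an edgeless graph, so tw(G) ≥ 1. Therefore the treewidth is 1.

Treewidth 1.
One optimal decomposition is:
Bags: B1 = {1, 2}  B2 = {1, 4}  B3 = {1, 3}
Tree: B1–B2, B2–B3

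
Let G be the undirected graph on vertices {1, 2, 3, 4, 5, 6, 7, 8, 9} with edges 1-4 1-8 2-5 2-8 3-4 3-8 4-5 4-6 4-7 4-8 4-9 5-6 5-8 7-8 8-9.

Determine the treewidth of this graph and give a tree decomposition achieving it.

Every bag has size at most 3, so the width is 3 − 1 = 2 and tw(G) ≤ 2. For the lower bound, the 3 vertices {2, 5, 8} are pairwise adjacent, and any tree decomposition puts a clique entirely inside one bag — forcing width ≥ 2. Therefore the treewidth is 2.

Treewidth 2.
Bags: B1 = {2, 5, 8}  B2 = {4, 5, 8}  B3 = {4, 7, 8}  B4 = {4, 5, 6}  B5 = {3, 4, 8}  B6 = {1, 4, 8}  B7 = {4, 8, 9}
Tree: B1–B2, B2–B3, B2–B4, B3–B5, B3–B6, B2–B7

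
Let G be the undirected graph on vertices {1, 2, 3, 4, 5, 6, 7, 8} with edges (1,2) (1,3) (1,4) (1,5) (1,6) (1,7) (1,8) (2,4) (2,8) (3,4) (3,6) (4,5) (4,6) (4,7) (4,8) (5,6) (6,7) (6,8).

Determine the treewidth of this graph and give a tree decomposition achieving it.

Treewidth 3.
One such decomposition:
Bags: B1 = {1, 3, 4, 6}  B2 = {1, 4, 6, 7}  B3 = {1, 4, 6, 8}  B4 = {1, 2, 4, 8}  B5 = {1, 4, 5, 6}
Tree: B1–B2, B2–B3, B3–B4, B2–B5

Each bag holds 4 vertices, so the decomposition has width 3, which upper-bounds the treewidth. Conversely, {1, 2, 4, 8} is a clique of size 4, and the vertices of any clique must share a bag in every tree decomposition; so some bag has ≥ 4 vertices and tw(G) ≥ 3. Hence tw(G) = 3 exactly.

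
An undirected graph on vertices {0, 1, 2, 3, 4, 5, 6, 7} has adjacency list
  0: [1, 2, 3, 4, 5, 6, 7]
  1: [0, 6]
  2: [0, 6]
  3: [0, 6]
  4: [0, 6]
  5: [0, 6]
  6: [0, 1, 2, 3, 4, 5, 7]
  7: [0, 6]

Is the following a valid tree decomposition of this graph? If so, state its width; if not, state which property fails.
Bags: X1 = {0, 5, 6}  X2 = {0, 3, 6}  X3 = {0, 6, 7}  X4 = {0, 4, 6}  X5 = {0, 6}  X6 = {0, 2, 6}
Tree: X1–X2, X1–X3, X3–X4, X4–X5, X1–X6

No — vertex 1 appears in no bag.

A tree decomposition must satisfy three properties: every vertex lies in some bag; for every edge, both endpoints lie together in some bag; and for every vertex, the bags containing it form a connected subtree. Here vertex 1 appears in no bag, so the decomposition is invalid.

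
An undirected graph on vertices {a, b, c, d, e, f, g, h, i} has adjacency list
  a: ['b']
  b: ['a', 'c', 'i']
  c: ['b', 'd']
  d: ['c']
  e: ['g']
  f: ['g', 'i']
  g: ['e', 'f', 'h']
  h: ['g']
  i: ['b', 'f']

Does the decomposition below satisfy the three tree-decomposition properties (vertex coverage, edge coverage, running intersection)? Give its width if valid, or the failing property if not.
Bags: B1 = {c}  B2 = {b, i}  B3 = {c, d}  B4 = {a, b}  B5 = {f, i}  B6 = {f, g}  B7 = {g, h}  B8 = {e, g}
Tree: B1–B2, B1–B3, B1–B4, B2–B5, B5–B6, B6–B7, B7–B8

A tree decomposition must satisfy three properties: every vertex lies in some bag; for every edge, both endpoints lie together in some bag; and for every vertex, the bags containing it form a connected subtree. Here edge (b,c) lies in no bag, so the decomposition is invalid.

No — edge (b,c) lies in no bag.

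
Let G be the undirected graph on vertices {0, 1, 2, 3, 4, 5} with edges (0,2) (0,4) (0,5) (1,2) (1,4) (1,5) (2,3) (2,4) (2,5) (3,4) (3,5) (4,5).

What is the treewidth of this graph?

3

A width-3 tree decomposition is:
Bags: B1 = {1, 2, 4, 5}  B2 = {0, 2, 4, 5}  B3 = {2, 3, 4, 5}
Tree: B1–B2, B2–B3
Each bag holds 4 vertices, so the decomposition has width 3, which upper-bounds the treewidth. On the other hand G contains the 4-clique {0, 2, 4, 5}. A clique must lie in a single bag of any decomposition, so no decomposition can have width below 3. The upper and lower bounds meet at 3, so that is the treewidth.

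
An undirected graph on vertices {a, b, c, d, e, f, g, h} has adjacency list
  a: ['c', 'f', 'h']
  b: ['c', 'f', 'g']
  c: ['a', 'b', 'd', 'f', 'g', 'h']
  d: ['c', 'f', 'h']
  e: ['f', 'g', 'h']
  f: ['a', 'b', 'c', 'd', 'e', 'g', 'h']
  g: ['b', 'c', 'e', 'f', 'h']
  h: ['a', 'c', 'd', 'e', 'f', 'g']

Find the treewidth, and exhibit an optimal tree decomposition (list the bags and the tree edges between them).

Treewidth 3.
One such decomposition:
Bags: B1 = {c, f, g, h}  B2 = {a, c, f, h}  B3 = {e, f, g, h}  B4 = {b, c, f, g}  B5 = {c, d, f, h}
Tree: B1–B2, B1–B3, B1–B4, B2–B5

Every bag has size at most 4, so the width is 4 − 1 = 3 and tw(G) ≤ 3. On the other hand G contains the 4-clique {e, f, g, h}. A clique must lie in a single bag of any decomposition, so no decomposition can have width below 3. Combining the bounds, tw(G) = 3.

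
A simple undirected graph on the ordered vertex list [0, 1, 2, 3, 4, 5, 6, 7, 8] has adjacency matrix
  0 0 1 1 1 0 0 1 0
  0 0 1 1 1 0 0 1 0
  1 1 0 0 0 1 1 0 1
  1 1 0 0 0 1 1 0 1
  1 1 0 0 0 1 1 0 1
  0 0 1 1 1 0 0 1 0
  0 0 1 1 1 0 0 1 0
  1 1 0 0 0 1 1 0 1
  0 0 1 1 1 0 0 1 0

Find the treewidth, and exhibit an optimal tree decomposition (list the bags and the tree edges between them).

Treewidth 4.
Bags: B1 = {2, 3, 4, 5, 7}  B2 = {2, 3, 4, 6, 7}  B3 = {2, 3, 4, 7, 8}  B4 = {0, 2, 3, 4, 7}  B5 = {1, 2, 3, 4, 7}
Tree: B1–B2, B2–B3, B3–B4, B4–B5

Each bag holds 5 vertices, so the decomposition has width 4, which upper-bounds the treewidth. For the lower bound: the 5 vertex sets {4,5}, {3,6}, {2,8}, {7}, {0} are disjoint, each induces a connected subgraph, and every pair is joined by at least one edge of G. Contracting each set to a single vertex therefore yields K_{5} as a minor, and since treewidth is minor-monotone, tw(G) ≥ tw(K_{5}) = 4. The upper and lower bounds meet at 4, so that is the treewidth.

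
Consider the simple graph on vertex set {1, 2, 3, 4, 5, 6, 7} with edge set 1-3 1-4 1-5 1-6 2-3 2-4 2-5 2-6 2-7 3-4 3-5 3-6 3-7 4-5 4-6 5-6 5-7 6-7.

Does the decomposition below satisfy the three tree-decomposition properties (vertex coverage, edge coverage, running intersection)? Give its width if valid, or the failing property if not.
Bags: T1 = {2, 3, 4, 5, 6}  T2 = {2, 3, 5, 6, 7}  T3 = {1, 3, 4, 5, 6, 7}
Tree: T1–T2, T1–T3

A tree decomposition must satisfy three properties: every vertex lies in some bag; for every edge, both endpoints lie together in some bag; and for every vertex, the bags containing it form a connected subtree. Here bags containing vertex 7 are not connected in the tree, so the decomposition is invalid.

No — bags containing vertex 7 are not connected in the tree.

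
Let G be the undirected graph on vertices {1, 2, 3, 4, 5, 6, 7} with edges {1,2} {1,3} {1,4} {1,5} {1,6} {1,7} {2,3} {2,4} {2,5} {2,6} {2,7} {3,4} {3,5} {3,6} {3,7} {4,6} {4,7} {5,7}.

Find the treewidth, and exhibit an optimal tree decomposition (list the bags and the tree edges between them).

Each bag holds 5 vertices, so the decomposition has width 4, which upper-bounds the treewidth. For the lower bound, the 5 vertices {1, 2, 3, 4, 6} are pairwise adjacent, and any tree decomposition puts a clique entirely inside one bag — forcing width ≥ 4. The upper and lower bounds meet at 4, so that is the treewidth.

Treewidth 4.
One such decomposition:
Bags: B1 = {1, 2, 3, 4, 7}  B2 = {1, 2, 3, 4, 6}  B3 = {1, 2, 3, 5, 7}
Tree: B1–B2, B1–B3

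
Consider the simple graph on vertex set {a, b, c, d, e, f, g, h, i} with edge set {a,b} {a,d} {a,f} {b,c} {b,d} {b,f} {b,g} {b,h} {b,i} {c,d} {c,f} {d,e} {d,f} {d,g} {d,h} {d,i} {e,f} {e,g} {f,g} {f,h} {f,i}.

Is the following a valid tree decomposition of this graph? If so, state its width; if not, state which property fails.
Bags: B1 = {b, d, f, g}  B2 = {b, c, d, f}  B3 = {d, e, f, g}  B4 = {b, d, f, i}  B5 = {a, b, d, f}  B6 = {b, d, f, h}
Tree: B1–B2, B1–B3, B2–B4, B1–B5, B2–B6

Yes; width 3.

Checking the three conditions: (i) the bags cover all of {a, b, c, d, e, f, g, h, i}; (ii) for each edge, some bag contains both endpoints; (iii) the bags containing any fixed vertex form a subtree. All hold, so the decomposition is valid with width 4 − 1 = 3.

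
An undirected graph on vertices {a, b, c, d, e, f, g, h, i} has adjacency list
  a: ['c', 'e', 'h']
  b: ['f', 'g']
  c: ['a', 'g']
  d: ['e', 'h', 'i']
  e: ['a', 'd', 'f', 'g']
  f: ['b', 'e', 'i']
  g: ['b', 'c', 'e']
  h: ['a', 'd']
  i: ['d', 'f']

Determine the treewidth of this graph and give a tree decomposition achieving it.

Every bag has size at most 4, so the width is 4 − 1 = 3 and tw(G) ≤ 3. For the lower bound: the 4 vertex sets {a,c,h}, {g}, {e}, {b,d,f,i} are disjoint, each induces a connected subgraph, and every pair is joined by at least one edge of G. Contracting each set to a single vertex therefore yields K_{4} as a minor, and since treewidth is minor-monotone, tw(G) ≥ tw(K_{4}) = 3. The upper and lower bounds meet at 3, so that is the treewidth.

Treewidth 3.
Bags: B1 = {a, c, g, h}  B2 = {a, e, g, h}  B3 = {d, e, g, h}  B4 = {b, d, e, g}  B5 = {b, d, e, f}  B6 = {b, d, f, i}
Tree: B1–B2, B2–B3, B3–B4, B4–B5, B5–B6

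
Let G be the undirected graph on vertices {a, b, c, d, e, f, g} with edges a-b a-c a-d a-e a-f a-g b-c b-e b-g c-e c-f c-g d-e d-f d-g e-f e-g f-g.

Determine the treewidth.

A width-4 tree decomposition is:
Bags: B1 = {a, c, e, f, g}  B2 = {a, b, c, e, g}  B3 = {a, d, e, f, g}
Tree: B1–B2, B1–B3
The largest bag has 5 vertices, giving width 4; this decomposition certifies tw(G) ≤ 4. For the lower bound, the 5 vertices {a, d, e, f, g} are pairwise adjacent, and any tree decomposition puts a clique entirely inside one bag — forcing width ≥ 4. Therefore the treewidth is 4.

4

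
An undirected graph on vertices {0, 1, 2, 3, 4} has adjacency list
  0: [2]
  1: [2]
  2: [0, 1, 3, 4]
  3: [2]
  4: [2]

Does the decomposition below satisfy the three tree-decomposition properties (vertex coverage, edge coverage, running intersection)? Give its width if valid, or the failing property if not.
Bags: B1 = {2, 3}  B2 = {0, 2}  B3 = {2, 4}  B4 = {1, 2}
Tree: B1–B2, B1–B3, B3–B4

Vertex coverage: the bags together contain {0, 1, 2, 3, 4}, the full vertex set. Edge coverage: each edge of G has both endpoints in at least one bag. Running intersection: for every vertex, the bags containing it form a connected subtree. All three properties hold, so this is a valid tree decomposition of width max|bag| − 1 = 1, and hence tw(G) ≤ 1.

Yes; width 1.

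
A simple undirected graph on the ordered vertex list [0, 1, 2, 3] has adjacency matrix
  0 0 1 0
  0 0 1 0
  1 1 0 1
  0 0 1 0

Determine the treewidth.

A width-1 tree decomposition is:
Bags: B1 = {0, 2}  B2 = {1, 2}  B3 = {2, 3}
Tree: B1–B2, B2–B3
Each bag holds 2 vertices, so the decomposition has width 1, which upper-bounds the treewidth. G has an edge, so its treewidth is at least 1. Hence tw(G) = 1 exactly.

1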